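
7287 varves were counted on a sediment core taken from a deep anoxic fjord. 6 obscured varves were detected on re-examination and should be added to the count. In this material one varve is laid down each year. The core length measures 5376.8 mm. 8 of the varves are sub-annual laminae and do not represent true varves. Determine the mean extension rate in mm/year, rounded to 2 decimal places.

0.74 mm/year

After corrections the count is 7287 − 8 + 6 = 7285 varves.
Mean rate = 5376.8 mm / 7285 years ≈ 0.74 mm/year.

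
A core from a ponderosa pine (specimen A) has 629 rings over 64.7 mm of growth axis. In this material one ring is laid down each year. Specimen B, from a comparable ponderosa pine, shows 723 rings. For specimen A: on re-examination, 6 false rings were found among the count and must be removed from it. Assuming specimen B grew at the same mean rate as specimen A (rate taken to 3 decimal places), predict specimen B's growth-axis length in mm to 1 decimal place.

75.2 mm

Specimen A: true ring count = 629 − 6 = 623.
A: 64.7 mm over 623 years gives 64.7 / 623 ≈ 0.104 mm per year.
Length of B = 0.104 × 723 = 75.2 mm.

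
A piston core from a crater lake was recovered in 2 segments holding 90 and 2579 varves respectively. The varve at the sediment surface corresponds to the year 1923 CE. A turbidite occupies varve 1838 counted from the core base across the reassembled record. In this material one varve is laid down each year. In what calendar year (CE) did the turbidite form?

1092 CE

Total varves = 90 + 2579 = 2669.
Between varve 1838 and the sediment surface there are 2669 − 1838 = 831 varves.
1923 − 831 = 1092 CE.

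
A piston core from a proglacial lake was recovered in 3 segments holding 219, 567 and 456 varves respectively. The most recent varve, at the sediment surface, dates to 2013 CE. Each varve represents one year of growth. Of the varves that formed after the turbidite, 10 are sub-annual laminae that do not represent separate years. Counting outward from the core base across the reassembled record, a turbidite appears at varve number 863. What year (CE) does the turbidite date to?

Total varves = 219 + 567 + 456 = 1242.
The turbidite sits at varve 863 from the core base, so 1242 − 863 = 379 varves formed after it.
Excluding 10 false varves: 379 − 10 = 369.
The varve at the sediment surface is 2013 CE, so the turbidite dates to 2013 − 369 = 1644 CE.

1644 CE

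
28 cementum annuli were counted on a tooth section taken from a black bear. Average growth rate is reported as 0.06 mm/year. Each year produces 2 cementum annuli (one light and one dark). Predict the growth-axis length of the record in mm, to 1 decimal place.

0.8 mm

28 cementum annuli at 2 per year is 28 / 2 = 14 years.
Predicted length = 0.06 mm/year × 14 years = 0.8 mm.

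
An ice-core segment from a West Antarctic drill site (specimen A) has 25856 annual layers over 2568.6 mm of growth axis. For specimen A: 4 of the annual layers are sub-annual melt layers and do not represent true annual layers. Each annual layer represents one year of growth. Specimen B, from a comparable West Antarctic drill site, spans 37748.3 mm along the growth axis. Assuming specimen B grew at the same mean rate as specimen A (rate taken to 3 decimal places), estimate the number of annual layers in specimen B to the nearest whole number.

Specimen A: correcting the raw count gives 25856 − 4 = 25852 true annual layers.
A: 2568.6 mm over 25852 years gives 2568.6 / 25852 ≈ 0.099 mm/year.
Specimen B: 37748.3 mm / 0.099 mm per year = 381295.96 years ≈ 381296 annual layers.

381296 annual layers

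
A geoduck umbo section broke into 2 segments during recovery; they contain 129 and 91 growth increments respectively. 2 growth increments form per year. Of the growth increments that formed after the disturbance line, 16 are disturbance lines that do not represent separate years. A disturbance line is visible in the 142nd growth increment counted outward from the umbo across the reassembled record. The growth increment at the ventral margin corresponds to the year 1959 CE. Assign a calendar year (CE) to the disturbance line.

1928 CE

Total growth increments = 129 + 91 = 220.
Between growth increment 142 and the ventral margin there are 220 − 142 = 78 growth increments.
Removing the 16 false growth increments leaves 78 − 16 = 62 true growth increments beyond the disturbance line.
62 growth increments at 2 per year is 62 / 2 = 31 years.
1959 − 31 = 1928 CE.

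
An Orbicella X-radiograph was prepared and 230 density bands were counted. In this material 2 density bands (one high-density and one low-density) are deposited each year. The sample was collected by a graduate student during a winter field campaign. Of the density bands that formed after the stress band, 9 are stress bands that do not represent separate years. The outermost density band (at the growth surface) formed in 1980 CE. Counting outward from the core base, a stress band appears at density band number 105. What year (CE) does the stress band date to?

1922 CE

Between density band 105 and the growth surface there are 230 − 105 = 125 density bands.
Removing the 9 false density bands leaves 125 − 9 = 116 true density bands beyond the stress band.
With 2 density bands per year, 116 / 2 = 58 years.
The density band at the growth surface is 1980 CE, so the stress band dates to 1980 − 58 = 1922 CE.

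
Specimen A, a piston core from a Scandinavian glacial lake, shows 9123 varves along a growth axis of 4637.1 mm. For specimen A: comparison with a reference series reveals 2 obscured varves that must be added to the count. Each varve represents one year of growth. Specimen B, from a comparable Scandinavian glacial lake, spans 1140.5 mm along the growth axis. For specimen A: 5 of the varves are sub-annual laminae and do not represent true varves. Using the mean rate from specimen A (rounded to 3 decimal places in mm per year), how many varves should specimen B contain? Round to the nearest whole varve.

2245 varves

Specimen A: correcting the raw count gives 9123 − 5 + 2 = 9120 true varves.
A: Extension rate ≈ 4637.1 / 9120 = 0.508 mm per year.
B spans 1140.5 / 0.508 = 2245.08 years ≈ 2245 varves.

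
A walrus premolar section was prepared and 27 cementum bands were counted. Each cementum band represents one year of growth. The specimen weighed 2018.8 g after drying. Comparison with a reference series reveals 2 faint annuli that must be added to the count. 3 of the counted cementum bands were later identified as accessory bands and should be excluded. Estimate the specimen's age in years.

26 years

Adjusted count: 27 − 3 + 2 = 26 cementum bands.
With a one-to-one cementum band periodicity this is 26 years.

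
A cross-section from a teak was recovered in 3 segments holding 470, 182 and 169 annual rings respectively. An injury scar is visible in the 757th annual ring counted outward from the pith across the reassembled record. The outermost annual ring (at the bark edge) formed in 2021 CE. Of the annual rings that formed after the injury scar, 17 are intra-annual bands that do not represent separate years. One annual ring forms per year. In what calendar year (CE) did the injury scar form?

Total annual rings = 470 + 182 + 169 = 821.
821 − 757 = 64 annual rings lie beyond the injury scar toward the bark edge.
Removing the 17 false annual rings leaves 64 − 17 = 47 true annual rings beyond the injury scar.
Counting back 47 years from 2021 CE places the injury scar in 2021 − 47 = 1974 CE.

1974 CE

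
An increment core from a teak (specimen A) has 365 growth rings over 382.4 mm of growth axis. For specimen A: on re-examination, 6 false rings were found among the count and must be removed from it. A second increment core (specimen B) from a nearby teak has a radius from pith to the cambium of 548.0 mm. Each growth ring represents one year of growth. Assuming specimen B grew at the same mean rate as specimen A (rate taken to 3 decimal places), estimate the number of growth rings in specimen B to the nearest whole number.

Specimen A: after corrections the count is 365 − 6 = 359 growth rings.
A: 382.4 mm over 359 years gives 382.4 / 359 ≈ 1.065 mm per year.
For B, 548.0 / 1.065 = 514.55 years ≈ 515 growth rings.

515 growth rings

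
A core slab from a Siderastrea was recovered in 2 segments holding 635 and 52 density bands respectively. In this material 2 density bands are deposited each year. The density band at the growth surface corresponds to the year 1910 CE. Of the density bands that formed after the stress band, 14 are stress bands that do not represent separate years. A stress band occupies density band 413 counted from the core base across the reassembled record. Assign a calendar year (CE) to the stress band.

Total density bands = 635 + 52 = 687.
Between density band 413 and the growth surface there are 687 − 413 = 274 density bands.
274 − 14 false = 260 true density bands after the stress band.
Dividing by 2 density bands per year: 260 / 2 = 130 years.
1910 − 130 = 1780 CE.

1780 CE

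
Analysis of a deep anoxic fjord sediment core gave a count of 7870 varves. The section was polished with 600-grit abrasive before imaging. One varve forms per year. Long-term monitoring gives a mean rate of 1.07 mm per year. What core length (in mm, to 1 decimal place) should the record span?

8420.9 mm

The record spans 7870 years at 1.07 mm per year.
Length ≈ 1.07 × 7870 = 8420.9 mm.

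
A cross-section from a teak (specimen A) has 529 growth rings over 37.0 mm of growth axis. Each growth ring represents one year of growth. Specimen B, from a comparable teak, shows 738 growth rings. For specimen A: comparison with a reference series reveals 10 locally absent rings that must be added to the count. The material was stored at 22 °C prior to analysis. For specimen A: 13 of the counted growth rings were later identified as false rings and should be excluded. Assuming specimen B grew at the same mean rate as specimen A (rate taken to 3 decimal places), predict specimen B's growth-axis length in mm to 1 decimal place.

51.7 mm

Specimen A: adjusted count: 529 − 13 + 10 = 526 growth rings.
A: Extension rate ≈ 37.0 / 526 = 0.070 mm/yr.
B's length ≈ 0.070 × 738 = 51.7 mm.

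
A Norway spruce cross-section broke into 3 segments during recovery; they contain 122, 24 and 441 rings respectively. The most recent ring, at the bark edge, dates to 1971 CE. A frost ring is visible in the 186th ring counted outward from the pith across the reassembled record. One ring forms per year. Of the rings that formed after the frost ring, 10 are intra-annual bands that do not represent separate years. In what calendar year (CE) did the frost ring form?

Total rings = 122 + 24 + 441 = 587.
The frost ring sits at ring 186 from the pith, so 587 − 186 = 401 rings formed after it.
401 − 10 false = 391 true rings after the frost ring.
1971 − 391 = 1580 CE.

1580 CE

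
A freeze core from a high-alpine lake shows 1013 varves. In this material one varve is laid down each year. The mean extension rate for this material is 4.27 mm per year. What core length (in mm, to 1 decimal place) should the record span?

4325.5 mm

1013 years of growth are recorded.
Predicted length = 4.27 mm/year × 1013 years = 4325.5 mm.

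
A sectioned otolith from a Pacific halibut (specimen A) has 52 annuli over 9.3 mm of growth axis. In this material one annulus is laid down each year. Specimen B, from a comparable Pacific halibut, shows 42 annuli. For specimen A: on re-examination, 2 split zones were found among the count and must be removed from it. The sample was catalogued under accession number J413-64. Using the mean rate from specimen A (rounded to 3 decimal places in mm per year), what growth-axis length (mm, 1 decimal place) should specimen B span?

Specimen A: true annulus count = 52 − 2 = 50.
A: 9.3 mm over 50 years gives 9.3 / 50 ≈ 0.186 mm/year.
For B, 0.186 mm/year × 42 years = 7.8 mm.

7.8 mm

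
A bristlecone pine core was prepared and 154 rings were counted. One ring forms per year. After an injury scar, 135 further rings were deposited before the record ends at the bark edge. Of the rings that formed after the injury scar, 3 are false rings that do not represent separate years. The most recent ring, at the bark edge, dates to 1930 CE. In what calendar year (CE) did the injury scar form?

1798 CE

There are 135 rings younger than the injury scar.
Removing the 3 false rings leaves 135 − 3 = 132 true rings beyond the injury scar.
Counting back 132 years from 1930 CE places the injury scar in 1930 − 132 = 1798 CE.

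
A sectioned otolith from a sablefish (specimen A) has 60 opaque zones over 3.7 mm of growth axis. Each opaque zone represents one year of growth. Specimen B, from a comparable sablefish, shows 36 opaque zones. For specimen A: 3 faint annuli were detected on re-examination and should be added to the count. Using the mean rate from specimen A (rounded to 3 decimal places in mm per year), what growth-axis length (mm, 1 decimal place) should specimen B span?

2.1 mm

Specimen A: correcting the raw count gives 60 + 3 = 63 true opaque zones.
A: Mean rate = 3.7 mm / 63 years ≈ 0.059 mm/yr.
For B, 0.059 mm/year × 36 years = 2.1 mm.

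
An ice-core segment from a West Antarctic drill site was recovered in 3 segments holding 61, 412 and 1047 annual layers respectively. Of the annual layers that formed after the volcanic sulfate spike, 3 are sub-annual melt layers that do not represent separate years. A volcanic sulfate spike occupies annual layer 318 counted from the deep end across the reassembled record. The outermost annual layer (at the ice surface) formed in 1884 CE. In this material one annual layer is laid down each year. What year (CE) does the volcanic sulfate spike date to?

Total annual layers = 61 + 412 + 1047 = 1520.
Between annual layer 318 and the ice surface there are 1520 − 318 = 1202 annual layers.
Removing the 3 false annual layers leaves 1202 − 3 = 1199 true annual layers beyond the volcanic sulfate spike.
Counting back 1199 years from 1884 CE places the volcanic sulfate spike in 1884 − 1199 = 685 CE.

685 CE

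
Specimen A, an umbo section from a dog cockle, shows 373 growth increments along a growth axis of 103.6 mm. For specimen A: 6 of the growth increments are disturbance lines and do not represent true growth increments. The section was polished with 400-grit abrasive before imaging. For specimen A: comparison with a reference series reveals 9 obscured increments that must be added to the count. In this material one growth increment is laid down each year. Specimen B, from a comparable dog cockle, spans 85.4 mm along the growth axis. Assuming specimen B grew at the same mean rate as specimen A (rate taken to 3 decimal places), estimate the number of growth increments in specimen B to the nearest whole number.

Specimen A: after corrections the count is 373 − 6 + 9 = 376 growth increments.
A: Extension rate ≈ 103.6 / 376 = 0.276 mm/year.
B spans 85.4 / 0.276 = 309.42 years ≈ 309 growth increments.

309 growth increments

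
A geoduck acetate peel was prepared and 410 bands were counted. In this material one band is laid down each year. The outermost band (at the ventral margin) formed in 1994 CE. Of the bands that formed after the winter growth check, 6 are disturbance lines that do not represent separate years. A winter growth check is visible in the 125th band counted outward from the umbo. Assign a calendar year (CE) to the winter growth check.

410 − 125 = 285 bands lie beyond the winter growth check toward the ventral margin.
285 − 6 false = 279 true bands after the winter growth check.
The band at the ventral margin is 1994 CE, so the winter growth check dates to 1994 − 279 = 1715 CE.

1715 CE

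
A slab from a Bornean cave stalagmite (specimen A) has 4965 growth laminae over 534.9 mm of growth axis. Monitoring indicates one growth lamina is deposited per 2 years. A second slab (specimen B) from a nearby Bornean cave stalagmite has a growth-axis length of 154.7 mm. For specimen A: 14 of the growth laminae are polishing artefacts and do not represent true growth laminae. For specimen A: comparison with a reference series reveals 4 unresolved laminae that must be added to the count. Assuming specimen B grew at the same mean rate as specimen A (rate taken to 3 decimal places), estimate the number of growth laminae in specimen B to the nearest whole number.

1432 growth laminae

Specimen A: after corrections the count is 4965 − 14 + 4 = 4955 growth laminae.
Specimen A: at 2 years per growth lamina, 4955 × 2 = 9910 years.
A: Mean rate = 534.9 mm / 9910 years ≈ 0.054 mm/year.
Specimen B: 154.7 mm / 0.054 mm per year = 2864.81 years; at 2 years per growth lamina that is 2864.81 / 2 ≈ 1432 growth laminae.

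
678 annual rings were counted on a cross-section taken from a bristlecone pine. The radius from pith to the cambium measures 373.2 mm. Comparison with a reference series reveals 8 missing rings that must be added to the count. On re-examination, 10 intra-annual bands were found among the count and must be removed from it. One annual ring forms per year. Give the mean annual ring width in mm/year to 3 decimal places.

0.552 mm/year

Adjusted count: 678 − 10 + 8 = 676 annual rings.
373.2 mm over 676 years gives 373.2 / 676 ≈ 0.552 mm/year.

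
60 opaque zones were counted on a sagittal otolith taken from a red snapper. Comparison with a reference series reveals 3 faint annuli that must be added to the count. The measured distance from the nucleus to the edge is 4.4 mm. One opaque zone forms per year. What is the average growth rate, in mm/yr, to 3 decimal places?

Correcting the raw count gives 60 + 3 = 63 true opaque zones.
4.4 mm over 63 years gives 4.4 / 63 ≈ 0.070 mm/yr.

0.070 mm/yr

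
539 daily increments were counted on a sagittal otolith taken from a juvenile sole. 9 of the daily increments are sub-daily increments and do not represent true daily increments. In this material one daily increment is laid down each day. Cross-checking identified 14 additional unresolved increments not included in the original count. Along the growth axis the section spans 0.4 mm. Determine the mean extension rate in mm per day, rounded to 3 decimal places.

After corrections the count is 539 − 9 + 14 = 544 daily increments.
0.4 mm over 544 days gives 0.4 / 544 ≈ 0.001 mm per day.

0.001 mm per day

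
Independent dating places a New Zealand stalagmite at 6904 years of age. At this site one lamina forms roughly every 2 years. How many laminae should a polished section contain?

3452 laminae

Expected laminae: 6904 / 2 = 3452.
So 3452 laminae should be present.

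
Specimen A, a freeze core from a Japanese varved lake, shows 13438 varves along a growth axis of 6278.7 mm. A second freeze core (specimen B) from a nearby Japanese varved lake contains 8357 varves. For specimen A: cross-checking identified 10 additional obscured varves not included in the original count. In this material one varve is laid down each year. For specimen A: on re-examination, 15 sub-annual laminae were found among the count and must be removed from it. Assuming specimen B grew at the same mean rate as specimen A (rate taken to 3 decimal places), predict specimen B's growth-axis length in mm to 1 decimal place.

3902.7 mm

Specimen A: adjusted count: 13438 − 15 + 10 = 13433 varves.
A: Extension rate ≈ 6278.7 / 13433 = 0.467 mm/yr.
Length of B = 0.467 × 8357 = 3902.7 mm.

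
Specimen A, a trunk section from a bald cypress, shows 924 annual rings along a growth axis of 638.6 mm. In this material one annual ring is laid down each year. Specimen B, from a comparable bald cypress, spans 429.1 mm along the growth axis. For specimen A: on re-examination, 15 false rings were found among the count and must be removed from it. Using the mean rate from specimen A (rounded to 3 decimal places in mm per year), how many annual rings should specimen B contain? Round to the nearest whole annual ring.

Specimen A: correcting the raw count gives 924 − 15 = 909 true annual rings.
A: Mean rate = 638.6 mm / 909 years ≈ 0.703 mm per year.
Specimen B: 429.1 mm / 0.703 mm per year = 610.38 years ≈ 610 annual rings.

610 annual rings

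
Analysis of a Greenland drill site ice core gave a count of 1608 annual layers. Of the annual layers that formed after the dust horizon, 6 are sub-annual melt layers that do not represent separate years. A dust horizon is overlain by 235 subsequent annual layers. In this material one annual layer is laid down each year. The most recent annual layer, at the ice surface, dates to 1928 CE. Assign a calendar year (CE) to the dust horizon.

1699 CE

There are 235 annual layers younger than the dust horizon.
235 − 6 false = 229 true annual layers after the dust horizon.
Counting back 229 years from 1928 CE places the dust horizon in 1928 − 229 = 1699 CE.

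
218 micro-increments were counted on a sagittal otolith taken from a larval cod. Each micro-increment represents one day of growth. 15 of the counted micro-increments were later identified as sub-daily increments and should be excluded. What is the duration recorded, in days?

203 days

After corrections the count is 218 − 15 = 203 micro-increments.
One micro-increment per day makes the duration 203 days.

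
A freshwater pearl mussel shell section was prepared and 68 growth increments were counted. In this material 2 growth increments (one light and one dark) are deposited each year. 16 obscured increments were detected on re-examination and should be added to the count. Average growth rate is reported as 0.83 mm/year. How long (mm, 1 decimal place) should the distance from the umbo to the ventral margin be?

Correcting the raw count gives 68 + 16 = 84 true growth increments.
Dividing by 2 growth increments per year: 84 / 2 = 42 years.
Predicted length = 0.83 mm/year × 42 years = 34.9 mm.

34.9 mm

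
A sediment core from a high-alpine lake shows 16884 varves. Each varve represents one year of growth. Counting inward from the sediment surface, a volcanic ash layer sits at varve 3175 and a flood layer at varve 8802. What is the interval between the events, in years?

8802 − 3175 = 5627 varves lie between the two events.
One varve per year makes the interval 5627 years.

5627 years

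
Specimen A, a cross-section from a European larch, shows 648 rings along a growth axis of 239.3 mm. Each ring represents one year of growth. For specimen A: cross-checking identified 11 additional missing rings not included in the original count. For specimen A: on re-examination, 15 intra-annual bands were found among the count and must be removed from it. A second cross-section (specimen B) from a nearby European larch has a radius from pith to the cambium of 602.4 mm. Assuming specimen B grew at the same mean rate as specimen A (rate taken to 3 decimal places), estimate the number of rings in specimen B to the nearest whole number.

1619 rings

Specimen A: after corrections the count is 648 − 15 + 11 = 644 rings.
A: Extension rate ≈ 239.3 / 644 = 0.372 mm/yr.
B spans 602.4 / 0.372 = 1619.35 years ≈ 1619 rings.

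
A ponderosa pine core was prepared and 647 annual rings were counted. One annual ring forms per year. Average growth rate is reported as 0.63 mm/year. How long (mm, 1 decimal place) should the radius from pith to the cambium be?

407.6 mm

647 years of growth are recorded.
Predicted length = 0.63 mm/year × 647 years = 407.6 mm.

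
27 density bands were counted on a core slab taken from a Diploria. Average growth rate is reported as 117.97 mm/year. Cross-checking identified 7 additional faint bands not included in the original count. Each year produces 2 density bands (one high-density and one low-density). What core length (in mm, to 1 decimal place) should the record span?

After corrections the count is 27 + 7 = 34 density bands.
34 density bands at 2 per year is 34 / 2 = 17 years.
Length ≈ 117.97 × 17 = 2005.5 mm.

2005.5 mm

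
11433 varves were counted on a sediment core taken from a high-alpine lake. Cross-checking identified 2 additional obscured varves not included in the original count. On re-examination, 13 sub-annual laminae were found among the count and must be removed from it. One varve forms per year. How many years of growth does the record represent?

11422 years

Correcting the raw count gives 11433 − 13 + 2 = 11422 true varves.
At one varve per year, that is 11422 years.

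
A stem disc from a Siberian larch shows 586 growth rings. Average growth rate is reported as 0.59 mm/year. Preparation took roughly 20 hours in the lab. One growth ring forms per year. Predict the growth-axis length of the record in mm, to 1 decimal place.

586 years of growth are recorded.
586 years at 0.59 mm/year gives 0.59 × 586 = 345.7 mm.

345.7 mm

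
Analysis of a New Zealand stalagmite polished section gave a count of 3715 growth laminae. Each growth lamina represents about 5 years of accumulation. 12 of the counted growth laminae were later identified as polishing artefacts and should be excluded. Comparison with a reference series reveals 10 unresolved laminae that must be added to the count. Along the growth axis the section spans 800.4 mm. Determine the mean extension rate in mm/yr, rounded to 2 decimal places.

0.04 mm/yr

True growth lamina count = 3715 − 12 + 10 = 3713.
At 5 years per growth lamina, 3713 × 5 = 18565 years.
Mean rate = 800.4 mm / 18565 years ≈ 0.04 mm/yr.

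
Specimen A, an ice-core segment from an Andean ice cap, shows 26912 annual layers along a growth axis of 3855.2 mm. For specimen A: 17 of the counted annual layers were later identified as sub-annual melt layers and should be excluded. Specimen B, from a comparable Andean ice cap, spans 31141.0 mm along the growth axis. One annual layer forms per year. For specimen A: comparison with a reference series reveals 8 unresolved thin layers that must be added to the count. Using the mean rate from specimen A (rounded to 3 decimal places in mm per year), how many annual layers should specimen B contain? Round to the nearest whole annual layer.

Specimen A: after corrections the count is 26912 − 17 + 8 = 26903 annual layers.
A: Mean rate = 3855.2 mm / 26903 years ≈ 0.143 mm/yr.
B spans 31141.0 / 0.143 = 217769.23 years ≈ 217769 annual layers.

217769 annual layers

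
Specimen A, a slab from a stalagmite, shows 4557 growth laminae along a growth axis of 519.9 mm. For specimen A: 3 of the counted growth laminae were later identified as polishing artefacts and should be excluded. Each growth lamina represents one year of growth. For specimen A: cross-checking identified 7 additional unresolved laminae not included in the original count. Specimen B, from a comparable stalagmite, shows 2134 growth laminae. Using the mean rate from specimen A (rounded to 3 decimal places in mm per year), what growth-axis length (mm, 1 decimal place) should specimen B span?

Specimen A: after corrections the count is 4557 − 3 + 7 = 4561 growth laminae.
A: 519.9 mm over 4561 years gives 519.9 / 4561 ≈ 0.114 mm/year.
For B, 0.114 mm/year × 2134 years = 243.3 mm.

243.3 mm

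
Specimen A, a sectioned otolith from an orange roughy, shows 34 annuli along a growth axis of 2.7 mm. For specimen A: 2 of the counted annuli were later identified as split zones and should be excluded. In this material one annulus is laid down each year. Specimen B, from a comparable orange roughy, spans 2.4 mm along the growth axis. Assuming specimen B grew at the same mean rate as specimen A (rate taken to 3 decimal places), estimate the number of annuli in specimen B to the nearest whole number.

29 annuli

Specimen A: true annulus count = 34 − 2 = 32.
A: Extension rate ≈ 2.7 / 32 = 0.084 mm per year.
B spans 2.4 / 0.084 = 28.57 years ≈ 29 annuli.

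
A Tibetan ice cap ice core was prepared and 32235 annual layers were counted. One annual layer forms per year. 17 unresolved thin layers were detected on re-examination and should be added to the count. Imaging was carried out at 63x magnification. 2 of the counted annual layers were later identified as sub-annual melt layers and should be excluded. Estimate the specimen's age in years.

32250 years

True annual layer count = 32235 − 2 + 17 = 32250.
At one annual layer per year, that is 32250 years.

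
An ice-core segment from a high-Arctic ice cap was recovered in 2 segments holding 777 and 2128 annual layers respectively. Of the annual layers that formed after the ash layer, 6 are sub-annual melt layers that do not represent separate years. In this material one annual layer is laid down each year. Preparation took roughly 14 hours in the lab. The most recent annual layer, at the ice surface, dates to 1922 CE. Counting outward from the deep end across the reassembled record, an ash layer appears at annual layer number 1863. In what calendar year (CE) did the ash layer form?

Total annual layers = 777 + 2128 = 2905.
2905 − 1863 = 1042 annual layers lie beyond the ash layer toward the ice surface.
Removing the 6 false annual layers leaves 1042 − 6 = 1036 true annual layers beyond the ash layer.
The annual layer at the ice surface is 1922 CE, so the ash layer dates to 1922 − 1036 = 886 CE.

886 CE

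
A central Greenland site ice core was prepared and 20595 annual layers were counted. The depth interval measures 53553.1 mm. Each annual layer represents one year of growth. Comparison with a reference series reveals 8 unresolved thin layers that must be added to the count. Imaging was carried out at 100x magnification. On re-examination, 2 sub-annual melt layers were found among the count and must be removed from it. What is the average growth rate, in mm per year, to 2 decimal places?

2.60 mm per year

True annual layer count = 20595 − 2 + 8 = 20601.
Extension rate ≈ 53553.1 / 20601 = 2.60 mm per year.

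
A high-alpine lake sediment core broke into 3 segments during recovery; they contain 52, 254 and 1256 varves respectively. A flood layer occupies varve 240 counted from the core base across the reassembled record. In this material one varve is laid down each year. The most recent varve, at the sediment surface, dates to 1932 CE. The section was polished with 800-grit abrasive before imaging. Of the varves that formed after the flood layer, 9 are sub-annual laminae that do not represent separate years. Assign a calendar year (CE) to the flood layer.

619 CE

Total varves = 52 + 254 + 1256 = 1562.
1562 − 240 = 1322 varves lie beyond the flood layer toward the sediment surface.
Removing the 9 false varves leaves 1322 − 9 = 1313 true varves beyond the flood layer.
Counting back 1313 years from 1932 CE places the flood layer in 1932 − 1313 = 619 CE.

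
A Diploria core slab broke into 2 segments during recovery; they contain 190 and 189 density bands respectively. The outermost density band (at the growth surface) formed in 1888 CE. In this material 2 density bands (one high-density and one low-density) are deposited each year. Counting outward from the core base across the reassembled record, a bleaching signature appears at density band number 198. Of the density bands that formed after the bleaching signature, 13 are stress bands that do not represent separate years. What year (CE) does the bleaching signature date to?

Total density bands = 190 + 189 = 379.
Between density band 198 and the growth surface there are 379 − 198 = 181 density bands.
181 − 13 false = 168 true density bands after the bleaching signature.
Dividing by 2 density bands per year: 168 / 2 = 84 years.
1888 − 84 = 1804 CE.

1804 CE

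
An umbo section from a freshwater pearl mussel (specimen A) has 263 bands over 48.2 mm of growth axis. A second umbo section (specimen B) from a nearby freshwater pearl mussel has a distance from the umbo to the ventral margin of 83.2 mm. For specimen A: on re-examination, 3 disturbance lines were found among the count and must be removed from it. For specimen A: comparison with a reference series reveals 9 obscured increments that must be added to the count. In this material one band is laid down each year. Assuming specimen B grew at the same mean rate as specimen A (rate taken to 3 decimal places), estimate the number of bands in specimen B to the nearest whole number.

465 bands

Specimen A: adjusted count: 263 − 3 + 9 = 269 bands.
A: Extension rate ≈ 48.2 / 269 = 0.179 mm/yr.
B spans 83.2 / 0.179 = 464.80 years ≈ 465 bands.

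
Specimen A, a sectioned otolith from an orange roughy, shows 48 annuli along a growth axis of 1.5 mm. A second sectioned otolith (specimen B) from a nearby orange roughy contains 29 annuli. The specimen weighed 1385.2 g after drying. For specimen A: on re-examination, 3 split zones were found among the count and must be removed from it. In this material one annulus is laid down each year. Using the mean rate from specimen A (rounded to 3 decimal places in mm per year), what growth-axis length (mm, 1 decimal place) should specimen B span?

1.0 mm

Specimen A: adjusted count: 48 − 3 = 45 annuli.
A: Extension rate ≈ 1.5 / 45 = 0.033 mm per year.
For B, 0.033 mm/year × 29 years = 1.0 mm.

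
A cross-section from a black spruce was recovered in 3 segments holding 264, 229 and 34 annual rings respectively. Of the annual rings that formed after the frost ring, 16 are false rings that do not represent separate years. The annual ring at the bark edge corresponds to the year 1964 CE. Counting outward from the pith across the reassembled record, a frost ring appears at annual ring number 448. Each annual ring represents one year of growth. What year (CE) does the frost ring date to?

Total annual rings = 264 + 229 + 34 = 527.
527 − 448 = 79 annual rings lie beyond the frost ring toward the bark edge.
Removing the 16 false annual rings leaves 79 − 16 = 63 true annual rings beyond the frost ring.
The annual ring at the bark edge is 1964 CE, so the frost ring dates to 1964 − 63 = 1901 CE.

1901 CE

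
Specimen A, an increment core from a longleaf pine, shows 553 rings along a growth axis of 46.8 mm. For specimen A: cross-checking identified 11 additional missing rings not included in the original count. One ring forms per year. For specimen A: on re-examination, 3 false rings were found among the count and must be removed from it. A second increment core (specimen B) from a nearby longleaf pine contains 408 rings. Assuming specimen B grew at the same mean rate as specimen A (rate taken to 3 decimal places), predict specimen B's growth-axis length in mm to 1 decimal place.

33.9 mm

Specimen A: true ring count = 553 − 3 + 11 = 561.
A: Extension rate ≈ 46.8 / 561 = 0.083 mm/yr.
For B, 0.083 mm/year × 408 years = 33.9 mm.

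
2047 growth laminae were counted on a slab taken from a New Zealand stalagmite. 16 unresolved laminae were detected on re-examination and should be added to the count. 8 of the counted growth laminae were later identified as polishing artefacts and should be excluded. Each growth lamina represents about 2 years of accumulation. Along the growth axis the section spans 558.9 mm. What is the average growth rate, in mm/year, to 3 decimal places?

True growth lamina count = 2047 − 8 + 16 = 2055.
At 2 years per growth lamina, 2055 × 2 = 4110 years.
Extension rate ≈ 558.9 / 4110 = 0.136 mm/year.

0.136 mm/year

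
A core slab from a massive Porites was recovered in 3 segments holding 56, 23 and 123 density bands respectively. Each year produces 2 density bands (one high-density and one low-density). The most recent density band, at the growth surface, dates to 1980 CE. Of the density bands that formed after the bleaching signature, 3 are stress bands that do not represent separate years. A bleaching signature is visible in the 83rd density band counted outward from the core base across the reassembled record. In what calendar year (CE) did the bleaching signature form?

1922 CE

Total density bands = 56 + 23 + 123 = 202.
Between density band 83 and the growth surface there are 202 − 83 = 119 density bands.
Excluding 3 false density bands: 119 − 3 = 116.
Dividing by 2 density bands per year: 116 / 2 = 58 years.
1980 − 58 = 1922 CE.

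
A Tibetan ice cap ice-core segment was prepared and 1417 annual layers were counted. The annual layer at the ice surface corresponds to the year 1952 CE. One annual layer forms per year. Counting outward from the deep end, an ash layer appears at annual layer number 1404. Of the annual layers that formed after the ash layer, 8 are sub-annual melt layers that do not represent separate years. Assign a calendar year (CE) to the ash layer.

1947 CE

Between annual layer 1404 and the ice surface there are 1417 − 1404 = 13 annual layers.
Excluding 8 false annual layers: 13 − 8 = 5.
Counting back 5 years from 1952 CE places the ash layer in 1952 − 5 = 1947 CE.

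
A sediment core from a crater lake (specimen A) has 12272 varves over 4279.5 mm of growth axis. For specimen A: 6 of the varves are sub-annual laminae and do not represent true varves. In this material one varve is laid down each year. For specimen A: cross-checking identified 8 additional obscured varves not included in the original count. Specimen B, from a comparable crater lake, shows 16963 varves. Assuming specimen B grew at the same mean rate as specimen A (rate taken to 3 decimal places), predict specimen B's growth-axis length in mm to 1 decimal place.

5920.1 mm

Specimen A: correcting the raw count gives 12272 − 6 + 8 = 12274 true varves.
A: Extension rate ≈ 4279.5 / 12274 = 0.349 mm per year.
B's length ≈ 0.349 × 16963 = 5920.1 mm.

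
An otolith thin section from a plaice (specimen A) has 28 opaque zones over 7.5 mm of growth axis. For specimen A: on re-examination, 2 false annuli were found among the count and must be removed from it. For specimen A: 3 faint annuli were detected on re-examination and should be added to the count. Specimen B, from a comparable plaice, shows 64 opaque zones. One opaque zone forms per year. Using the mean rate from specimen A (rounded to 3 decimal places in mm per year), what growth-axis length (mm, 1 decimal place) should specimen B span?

Specimen A: after corrections the count is 28 − 2 + 3 = 29 opaque zones.
A: 7.5 mm over 29 years gives 7.5 / 29 ≈ 0.259 mm/yr.
B's length ≈ 0.259 × 64 = 16.6 mm.

16.6 mm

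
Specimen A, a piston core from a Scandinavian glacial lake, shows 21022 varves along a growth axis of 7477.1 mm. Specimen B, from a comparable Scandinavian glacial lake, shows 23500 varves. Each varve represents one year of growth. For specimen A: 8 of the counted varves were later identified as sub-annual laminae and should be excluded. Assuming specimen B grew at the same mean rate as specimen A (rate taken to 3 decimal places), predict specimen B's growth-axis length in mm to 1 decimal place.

Specimen A: true varve count = 21022 − 8 = 21014.
A: 7477.1 mm over 21014 years gives 7477.1 / 21014 ≈ 0.356 mm/yr.
B's length ≈ 0.356 × 23500 = 8366.0 mm.

8366.0 mm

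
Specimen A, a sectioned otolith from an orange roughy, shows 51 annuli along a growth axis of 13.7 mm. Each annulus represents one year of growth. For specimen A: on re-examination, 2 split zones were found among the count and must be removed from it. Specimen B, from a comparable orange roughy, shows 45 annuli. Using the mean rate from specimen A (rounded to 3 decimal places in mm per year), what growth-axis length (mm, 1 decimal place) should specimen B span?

12.6 mm

Specimen A: true annulus count = 51 − 2 = 49.
A: Extension rate ≈ 13.7 / 49 = 0.280 mm/yr.
Length of B = 0.280 × 45 = 12.6 mm.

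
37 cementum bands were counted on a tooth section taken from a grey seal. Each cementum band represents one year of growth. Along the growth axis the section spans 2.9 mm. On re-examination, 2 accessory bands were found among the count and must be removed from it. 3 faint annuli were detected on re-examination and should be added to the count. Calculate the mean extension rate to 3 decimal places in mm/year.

After corrections the count is 37 − 2 + 3 = 38 cementum bands.
Mean rate = 2.9 mm / 38 years ≈ 0.076 mm/year.

0.076 mm/year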